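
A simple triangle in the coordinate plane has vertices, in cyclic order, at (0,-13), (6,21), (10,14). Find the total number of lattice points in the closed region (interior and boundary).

The shoelace formula gives twice the area as |[0·21 − 6·(-13)] + [6·14 − 10·21] + [10·(-13) − 0·14]| = 178, so the area is 89.
The number of boundary lattice points is Σ gcd(|Δx|,|Δy|) = gcd(6,34) + gcd(4,7) + gcd(10,27) = 2+1+1 = 4.
Pick's theorem gives I = A − B/2 + 1 = 89 − 4/2 + 1 = 88, so the closed region contains I + B = 88 + 4 = 92 lattice points.

92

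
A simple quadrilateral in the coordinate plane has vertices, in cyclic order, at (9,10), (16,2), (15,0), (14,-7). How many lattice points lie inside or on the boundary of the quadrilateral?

By the shoelace formula, twice the signed area is |[9·2 − 16·10] + [16·0 − 15·2] + [15·(-7) − 14·0] + [14·10 − 9·(-7)]| = 74, so the area is 37.
The number of boundary lattice points is Σ gcd(|Δx|,|Δy|) = gcd(7,8) + gcd(1,2) + gcd(1,7) + gcd(5,17) = 1+1+1+1 = 4.
Pick's theorem gives I = A − B/2 + 1 = 37 − 4/2 + 1 = 36, so the closed region contains I + B = 36 + 4 = 40 lattice points.

40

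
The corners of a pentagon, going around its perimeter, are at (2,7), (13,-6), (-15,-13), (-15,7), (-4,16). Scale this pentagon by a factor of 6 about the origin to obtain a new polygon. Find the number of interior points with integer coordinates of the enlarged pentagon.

By the shoelace formula, twice the signed area is |[2·(-6) − 13·7] + [13·(-13) − (-15)·(-6)] + [(-15)·7 − (-15)·(-13)] + [(-15)·16 − (-4)·7] + [(-4)·7 − 2·16]| = 934, so the area is 467.
The number of boundary lattice points is Σ gcd(|Δx|,|Δy|) = gcd(11,13) + gcd(28,7) + gcd(0,20) + gcd(11,9) + gcd(6,9) = 1+7+20+1+3 = 32.
Scaling by 6 multiplies the area by 6² = 36 (so the new area is 16812) and multiplies the boundary lattice-point count by 6, giving 192.
By Pick's theorem, the interior count of the dilated polygon is 16812 − 192/2 + 1 = 16717.

16717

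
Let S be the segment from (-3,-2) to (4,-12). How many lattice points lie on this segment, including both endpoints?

The number of lattice points on a segment between lattice points is gcd(|Δx|,|Δy|) + 1 = gcd(7,10) + 1 = 1 + 1 = 2.

2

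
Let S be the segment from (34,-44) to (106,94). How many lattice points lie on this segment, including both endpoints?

The number of lattice points on a segment between lattice points is gcd(|Δx|,|Δy|) + 1 = gcd(72,138) + 1 = 6 + 1 = 7.

7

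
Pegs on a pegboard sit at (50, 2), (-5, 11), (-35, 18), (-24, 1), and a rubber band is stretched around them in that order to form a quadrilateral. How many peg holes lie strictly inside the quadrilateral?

576

By the shoelace formula, twice the signed area is |[50·11 − (-5)·2] + [(-5)·18 − (-35)·11] + [(-35)·1 − (-24)·18] + [(-24)·2 − 50·1]| = 1154, so the area is 577.
The number of boundary lattice points is Σ gcd(|Δx|,|Δy|) = gcd(55,9) + gcd(30,7) + gcd(11,17) + gcd(74,1) = 1+1+1+1 = 4.
Pick's theorem gives I = A − B/2 + 1 = 577 − 4/2 + 1 = 576.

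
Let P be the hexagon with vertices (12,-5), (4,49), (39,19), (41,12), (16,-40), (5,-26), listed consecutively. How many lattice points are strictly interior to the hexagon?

Using the shoelace formula, 2A = |[12·49 − 4·(-5)] + [4·19 − 39·49] + [39·12 − 41·19] + [41·(-40) − 16·12] + [16·(-26) − 5·(-40)] + [5·(-5) − 12·(-26)]| = 3299, so the area is 1649.5.
Summing gcd(|Δx|,|Δy|) over the edges gives the boundary count: gcd(8,54) + gcd(35,30) + gcd(2,7) + gcd(25,52) + gcd(11,14) + gcd(7,21) = 2+5+1+1+1+7 = 17.
Pick's theorem gives I = A − B/2 + 1 = 1649.5 − 17/2 + 1 = 1642.

1642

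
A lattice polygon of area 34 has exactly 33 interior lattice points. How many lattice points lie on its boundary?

4

Pick's theorem gives A = I + B/2 − 1, so B = 2(A − I + 1) = 2(34 − 33 + 1) = 4.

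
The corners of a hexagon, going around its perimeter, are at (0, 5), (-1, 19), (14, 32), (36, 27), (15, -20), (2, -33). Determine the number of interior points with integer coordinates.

1310

The shoelace formula gives twice the area as |[0·19 − (-1)·5] + [(-1)·32 − 14·19] + [14·27 − 36·32] + [36·(-20) − 15·27] + [15·(-33) − 2·(-20)] + [2·5 − 0·(-33)]| = 2637, so the area is 2637/2.
Along each edge there are gcd(|Δx|,|Δy|)+1 lattice points, so counting each shared vertex once the boundary has gcd(1,14) + gcd(15,13) + gcd(22,5) + gcd(21,47) + gcd(13,13) + gcd(2,38) = 1+1+1+1+13+2 = 19.
By Pick's theorem A = I + B/2 − 1, so I = 2637/2 − 19/2 + 1 = 1310.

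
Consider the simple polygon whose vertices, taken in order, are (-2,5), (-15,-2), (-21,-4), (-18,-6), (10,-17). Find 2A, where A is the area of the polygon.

533

By the shoelace formula, twice the signed area is |[(-2)·(-2) − (-15)·5] + [(-15)·(-4) − (-21)·(-2)] + [(-21)·(-6) − (-18)·(-4)] + [(-18)·(-17) − 10·(-6)] + [10·5 − (-2)·(-17)]| = 533, so the area is 266.5.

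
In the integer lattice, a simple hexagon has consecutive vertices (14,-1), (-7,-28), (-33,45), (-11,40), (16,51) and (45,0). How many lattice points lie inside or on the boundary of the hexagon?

By the shoelace formula, twice the signed area is |[14·(-28) − (-7)·(-1)] + [(-7)·45 − (-33)·(-28)] + [(-33)·40 − (-11)·45] + [(-11)·51 − 16·40] + [16·0 − 45·51] + [45·(-1) − 14·0]| = 6004, so the area is 3002.
Summing gcd(|Δx|,|Δy|) over the edges gives the boundary count: gcd(21,27) + gcd(26,73) + gcd(22,5) + gcd(27,11) + gcd(29,51) + gcd(31,1) = 3+1+1+1+1+1 = 8.
Pick's theorem gives I = A − B/2 + 1 = 3002 − 8/2 + 1 = 2999, so the closed region contains I + B = 2999 + 8 = 3007 lattice points.

3007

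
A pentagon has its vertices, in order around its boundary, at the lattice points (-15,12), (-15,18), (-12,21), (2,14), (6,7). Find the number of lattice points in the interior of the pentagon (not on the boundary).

138

By the shoelace formula, twice the signed area is |[(-15)·18 − (-15)·12] + [(-15)·21 − (-12)·18] + [(-12)·14 − 2·21] + [2·7 − 6·14] + [6·12 − (-15)·7]| = 292, so the area is 146.
The number of boundary lattice points is Σ gcd(|Δx|,|Δy|) = gcd(0,6) + gcd(3,3) + gcd(14,7) + gcd(4,7) + gcd(21,5) = 6+3+7+1+1 = 18.
Pick's theorem gives I = A − B/2 + 1 = 146 − 18/2 + 1 = 138.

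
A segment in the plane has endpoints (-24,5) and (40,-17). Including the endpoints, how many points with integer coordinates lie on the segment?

3

The number of lattice points on a segment between lattice points is gcd(|Δx|,|Δy|) + 1 = gcd(64,22) + 1 = 2 + 1 = 3.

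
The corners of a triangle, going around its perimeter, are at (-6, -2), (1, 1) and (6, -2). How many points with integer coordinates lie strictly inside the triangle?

12

By the shoelace formula, twice the signed area is |((-6)·1 − 1·(-2)) + (1·(-2) − 6·1) + (6·(-2) − (-6)·(-2))| = 36, so the area is 18.
The number of boundary lattice points is Σ gcd(|Δx|,|Δy|) = gcd(7,3) + gcd(5,3) + gcd(12,0) = 1+1+12 = 14.
Pick's theorem gives I = A − B/2 + 1 = 18 − 14/2 + 1 = 12.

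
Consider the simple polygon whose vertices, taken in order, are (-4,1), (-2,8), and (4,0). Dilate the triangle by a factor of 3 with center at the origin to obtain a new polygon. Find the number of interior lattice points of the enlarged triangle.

256

Using the shoelace formula, 2A = |[(-4)·8 − (-2)·1] + [(-2)·0 − 4·8] + [4·1 − (-4)·0]| = 58, so the area is 29.
Summing gcd(|Δx|,|Δy|) over the edges gives the boundary count: gcd(2,7) + gcd(6,8) + gcd(8,1) = 1+2+1 = 4.
Scaling by 3 multiplies the area by 3² = 9 (so the new area is 261) and multiplies the boundary lattice-point count by 3, giving 12.
By Pick's theorem, the interior count of the dilated polygon is 261 − 12/2 + 1 = 256.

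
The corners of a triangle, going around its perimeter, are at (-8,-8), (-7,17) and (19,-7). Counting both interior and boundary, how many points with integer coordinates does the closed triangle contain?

The shoelace formula gives twice the area as |((-8)·17 − (-7)·(-8)) + ((-7)·(-7) − 19·17) + (19·(-8) − (-8)·(-7))| = 674, so the area is 337.
The number of boundary lattice points is Σ gcd(|Δx|,|Δy|) = gcd(1,25) + gcd(26,24) + gcd(27,1) = 1+2+1 = 4.
Pick's theorem gives I = A − B/2 + 1 = 337 − 4/2 + 1 = 336, so the closed region contains I + B = 336 + 4 = 340 lattice points.

340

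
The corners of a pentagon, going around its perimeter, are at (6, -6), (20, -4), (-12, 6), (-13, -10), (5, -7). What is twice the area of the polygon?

The shoelace formula gives twice the area as |[6·(-4) − 20·(-6)] + [20·6 − (-12)·(-4)] + [(-12)·(-10) − (-13)·6] + [(-13)·(-7) − 5·(-10)] + [5·(-6) − 6·(-7)]| = 519, so the area is 259.5.

519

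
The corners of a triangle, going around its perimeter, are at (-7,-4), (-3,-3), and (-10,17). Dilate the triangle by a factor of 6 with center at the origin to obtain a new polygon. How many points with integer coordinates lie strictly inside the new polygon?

Using the shoelace formula, 2A = |((-7)·(-3) − (-3)·(-4)) + ((-3)·17 − (-10)·(-3)) + ((-10)·(-4) − (-7)·17)| = 87, so the area is 43.5.
Along each edge there are gcd(|Δx|,|Δy|)+1 lattice points, so counting each shared vertex once the boundary has gcd(4,1) + gcd(7,20) + gcd(3,21) = 1+1+3 = 5.
Scaling by 6 multiplies the area by 6² = 36 (so the new area is 1566) and multiplies the boundary lattice-point count by 6, giving 30.
By Pick's theorem, the interior count of the dilated polygon is 1566 − 30/2 + 1 = 1552.

1552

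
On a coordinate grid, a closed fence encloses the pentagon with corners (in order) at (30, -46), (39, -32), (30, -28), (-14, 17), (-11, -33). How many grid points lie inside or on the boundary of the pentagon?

The shoelace formula gives twice the area as |[30·(-32) − 39·(-46)] + [39·(-28) − 30·(-32)] + [30·17 − (-14)·(-28)] + [(-14)·(-33) − (-11)·17] + [(-11)·(-46) − 30·(-33)]| = 2965, so the area is 1482.5.
Summing gcd(|Δx|,|Δy|) over the edges gives the boundary count: gcd(9,14) + gcd(9,4) + gcd(44,45) + gcd(3,50) + gcd(41,13) = 1+1+1+1+1 = 5.
Pick's theorem gives I = A − B/2 + 1 = 1482.5 − 5/2 + 1 = 1481, so the closed region contains I + B = 1481 + 5 = 1486 lattice points.

1486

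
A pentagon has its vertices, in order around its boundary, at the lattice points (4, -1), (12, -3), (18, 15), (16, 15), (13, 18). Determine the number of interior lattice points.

By the shoelace formula, twice the signed area is |[4·(-3) − 12·(-1)] + [12·15 − 18·(-3)] + [18·15 − 16·15] + [16·18 − 13·15] + [13·(-1) − 4·18]| = 272, so the area is 136.
Along each edge there are gcd(|Δx|,|Δy|)+1 lattice points, so counting each shared vertex once the boundary has gcd(8,2) + gcd(6,18) + gcd(2,0) + gcd(3,3) + gcd(9,19) = 2+6+2+3+1 = 14.
By Pick's theorem A = I + B/2 − 1, so I = 136 − 14/2 + 1 = 130.

130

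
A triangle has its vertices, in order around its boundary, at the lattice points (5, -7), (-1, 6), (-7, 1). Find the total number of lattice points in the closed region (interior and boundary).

By the shoelace formula, twice the signed area is |(5·6 − (-1)·(-7)) + ((-1)·1 − (-7)·6) + ((-7)·(-7) − 5·1)| = 108, so the area is 54.
The number of boundary lattice points is Σ gcd(|Δx|,|Δy|) = gcd(6,13) + gcd(6,5) + gcd(12,8) = 1+1+4 = 6.
Pick's theorem gives I = A − B/2 + 1 = 54 − 6/2 + 1 = 52, so the closed region contains I + B = 52 + 6 = 58 lattice points.

58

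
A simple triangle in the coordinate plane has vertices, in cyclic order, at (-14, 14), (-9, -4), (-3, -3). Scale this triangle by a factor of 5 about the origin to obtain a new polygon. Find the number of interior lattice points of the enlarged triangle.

1406

The shoelace formula gives twice the area as |[(-14)·(-4) − (-9)·14] + [(-9)·(-3) − (-3)·(-4)] + [(-3)·14 − (-14)·(-3)]| = 113, so the area is 113/2.
The number of boundary lattice points is Σ gcd(|Δx|,|Δy|) = gcd(5,18) + gcd(6,1) + gcd(11,17) = 1+1+1 = 3.
Scaling by 5 multiplies the area by 5² = 25 (so the new area is 1412.5) and multiplies the boundary lattice-point count by 5, giving 15.
By Pick's theorem, the interior count of the dilated polygon is 1412.5 − 15/2 + 1 = 1406.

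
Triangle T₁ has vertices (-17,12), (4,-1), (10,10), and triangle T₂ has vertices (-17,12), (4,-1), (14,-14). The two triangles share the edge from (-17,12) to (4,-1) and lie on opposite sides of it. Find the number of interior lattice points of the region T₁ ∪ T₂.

225

The union is the simple quadrilateral with vertices (-17,12), (10,10), (4,-1), (14,-14) in order.
Using the shoelace formula, 2A = |[(-17)·10 − 10·12] + [10·(-1) − 4·10] + [4·(-14) − 14·(-1)] + [14·12 − (-17)·(-14)]| = 452, so the area is 226.
Summing gcd(|Δx|,|Δy|) over the edges gives the boundary count: gcd(27,2) + gcd(6,11) + gcd(10,13) + gcd(31,26) = 1+1+1+1 = 4.
By Pick's theorem I = A − B/2 + 1 = 226 − 4/2 + 1 = 225.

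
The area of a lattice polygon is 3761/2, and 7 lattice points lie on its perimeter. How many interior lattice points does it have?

1878

Pick's theorem A = I + B/2 − 1 rearranges to I = A − B/2 + 1 = 3761/2 − 7/2 + 1 = 1878.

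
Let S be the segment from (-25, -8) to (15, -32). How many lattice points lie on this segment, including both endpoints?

The number of lattice points on a segment between lattice points is gcd(|Δx|,|Δy|) + 1 = gcd(40,24) + 1 = 8 + 1 = 9.

9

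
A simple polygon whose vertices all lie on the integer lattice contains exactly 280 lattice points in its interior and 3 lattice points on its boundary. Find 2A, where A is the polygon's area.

561

Pick's theorem states A = I + B/2 − 1, so A = 280 + 3/2 − 1 = 561/2.
Hence 2A = 561.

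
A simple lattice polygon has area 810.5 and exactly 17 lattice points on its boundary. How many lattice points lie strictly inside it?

803

Pick's theorem A = I + B/2 − 1 rearranges to I = A − B/2 + 1 = 810.5 − 17/2 + 1 = 803.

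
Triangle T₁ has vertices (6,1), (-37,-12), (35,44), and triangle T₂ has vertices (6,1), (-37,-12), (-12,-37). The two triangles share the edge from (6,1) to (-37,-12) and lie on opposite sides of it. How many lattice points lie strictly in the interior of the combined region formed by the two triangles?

The union is the simple quadrilateral with vertices (6,1), (35,44), (-37,-12), (-12,-37) in order.
Using the shoelace formula, 2A = |(6·44 − 35·1) + (35·(-12) − (-37)·44) + ((-37)·(-37) − (-12)·(-12)) + ((-12)·1 − 6·(-37))| = 2872, so the area is 1436.
Summing gcd(|Δx|,|Δy|) over the edges gives the boundary count: gcd(29,43) + gcd(72,56) + gcd(25,25) + gcd(18,38) = 1+8+25+2 = 36.
By Pick's theorem I = A − B/2 + 1 = 1436 − 36/2 + 1 = 1419.

1419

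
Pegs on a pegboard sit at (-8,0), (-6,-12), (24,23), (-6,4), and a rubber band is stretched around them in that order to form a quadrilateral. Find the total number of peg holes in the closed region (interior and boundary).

Using the shoelace formula, 2A = |((-8)·(-12) − (-6)·0) + ((-6)·23 − 24·(-12)) + (24·4 − (-6)·23) + ((-6)·0 − (-8)·4)| = 512, so the area is 256.
Along each edge there are gcd(|Δx|,|Δy|)+1 lattice points, so counting each shared vertex once the boundary has gcd(2,12) + gcd(30,35) + gcd(30,19) + gcd(2,4) = 2+5+1+2 = 10.
Pick's theorem gives I = A − B/2 + 1 = 256 − 10/2 + 1 = 252, so the closed region contains I + B = 252 + 10 = 262 lattice points.

262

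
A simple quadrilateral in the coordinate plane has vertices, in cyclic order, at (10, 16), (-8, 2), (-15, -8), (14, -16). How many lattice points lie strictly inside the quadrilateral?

486

Using the shoelace formula, 2A = |[10·2 − (-8)·16] + [(-8)·(-8) − (-15)·2] + [(-15)·(-16) − 14·(-8)] + [14·16 − 10·(-16)]| = 978, so the area is 489.
Summing gcd(|Δx|,|Δy|) over the edges gives the boundary count: gcd(18,14) + gcd(7,10) + gcd(29,8) + gcd(4,32) = 2+1+1+4 = 8.
By Pick's theorem A = I + B/2 − 1, so I = 489 − 8/2 + 1 = 486.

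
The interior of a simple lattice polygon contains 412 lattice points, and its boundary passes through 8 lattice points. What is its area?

415

By Pick's theorem, A = I + B/2 − 1 = 412 + 8/2 − 1 = 415.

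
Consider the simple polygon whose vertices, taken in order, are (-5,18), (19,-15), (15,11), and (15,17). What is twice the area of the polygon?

Using the shoelace formula, 2A = |[(-5)·(-15) − 19·18] + [19·11 − 15·(-15)] + [15·17 − 15·11] + [15·18 − (-5)·17]| = 612, so the area is 306.

612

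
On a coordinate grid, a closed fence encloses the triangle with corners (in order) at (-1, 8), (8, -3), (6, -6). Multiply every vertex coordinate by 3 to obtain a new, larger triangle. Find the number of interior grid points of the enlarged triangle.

208

Using the shoelace formula, 2A = |((-1)·(-3) − 8·8) + (8·(-6) − 6·(-3)) + (6·8 − (-1)·(-6))| = 49, so the area is 49/2.
Summing gcd(|Δx|,|Δy|) over the edges gives the boundary count: gcd(9,11) + gcd(2,3) + gcd(7,14) = 1+1+7 = 9.
Scaling by 3 multiplies the area by 3² = 9 (so the new area is 441/2) and multiplies the boundary lattice-point count by 3, giving 27.
By Pick's theorem, the interior count of the dilated polygon is 441/2 − 27/2 + 1 = 208.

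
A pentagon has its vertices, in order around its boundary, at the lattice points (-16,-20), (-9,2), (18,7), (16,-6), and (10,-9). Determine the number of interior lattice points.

477

Using the shoelace formula, 2A = |[(-16)·2 − (-9)·(-20)] + [(-9)·7 − 18·2] + [18·(-6) − 16·7] + [16·(-9) − 10·(-6)] + [10·(-20) − (-16)·(-9)]| = 959, so the area is 479.5.
Along each edge there are gcd(|Δx|,|Δy|)+1 lattice points, so counting each shared vertex once the boundary has gcd(7,22) + gcd(27,5) + gcd(2,13) + gcd(6,3) + gcd(26,11) = 1+1+1+3+1 = 7.
Pick's theorem gives I = A − B/2 + 1 = 479.5 − 7/2 + 1 = 477.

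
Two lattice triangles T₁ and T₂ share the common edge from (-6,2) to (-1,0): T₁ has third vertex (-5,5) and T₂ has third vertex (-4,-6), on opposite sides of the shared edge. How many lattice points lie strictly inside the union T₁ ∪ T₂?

The union is the simple quadrilateral with vertices (-6,2), (-5,5), (-1,0), (-4,-6) in order.
By the shoelace formula, twice the signed area is |[(-6)·5 − (-5)·2] + [(-5)·0 − (-1)·5] + [(-1)·(-6) − (-4)·0] + [(-4)·2 − (-6)·(-6)]| = 53, so the area is 26.5.
Summing gcd(|Δx|,|Δy|) over the edges gives the boundary count: gcd(1,3) + gcd(4,5) + gcd(3,6) + gcd(2,8) = 1+1+3+2 = 7.
By Pick's theorem I = A − B/2 + 1 = 26.5 − 7/2 + 1 = 24.

24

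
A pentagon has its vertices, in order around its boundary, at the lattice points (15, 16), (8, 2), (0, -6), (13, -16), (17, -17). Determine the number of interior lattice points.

247

The shoelace formula gives twice the area as |(15·2 − 8·16) + (8·(-6) − 0·2) + (0·(-16) − 13·(-6)) + (13·(-17) − 17·(-16)) + (17·16 − 15·(-17))| = 510, so the area is 255.
Along each edge there are gcd(|Δx|,|Δy|)+1 lattice points, so counting each shared vertex once the boundary has gcd(7,14) + gcd(8,8) + gcd(13,10) + gcd(4,1) + gcd(2,33) = 7+8+1+1+1 = 18.
By Pick's theorem A = I + B/2 − 1, so I = 255 − 18/2 + 1 = 247.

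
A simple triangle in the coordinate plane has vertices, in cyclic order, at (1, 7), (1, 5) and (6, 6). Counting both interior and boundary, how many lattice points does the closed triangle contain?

By the shoelace formula, twice the signed area is |(1·5 − 1·7) + (1·6 − 6·5) + (6·7 − 1·6)| = 10, so the area is 5.
Along each edge there are gcd(|Δx|,|Δy|)+1 lattice points, so counting each shared vertex once the boundary has gcd(0,2) + gcd(5,1) + gcd(5,1) = 2+1+1 = 4.
Pick's theorem gives I = A − B/2 + 1 = 5 − 4/2 + 1 = 4, so the closed region contains I + B = 4 + 4 = 8 lattice points.

8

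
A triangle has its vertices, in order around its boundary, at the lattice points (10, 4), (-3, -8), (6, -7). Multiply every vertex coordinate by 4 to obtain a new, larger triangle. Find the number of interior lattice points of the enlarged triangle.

By the shoelace formula, twice the signed area is |[10·(-8) − (-3)·4] + [(-3)·(-7) − 6·(-8)] + [6·4 − 10·(-7)]| = 95, so the area is 95/2.
Summing gcd(|Δx|,|Δy|) over the edges gives the boundary count: gcd(13,12) + gcd(9,1) + gcd(4,11) = 1+1+1 = 3.
Scaling by 4 multiplies the area by 4² = 16 (so the new area is 760) and multiplies the boundary lattice-point count by 4, giving 12.
By Pick's theorem, the interior count of the dilated polygon is 760 − 12/2 + 1 = 755.

755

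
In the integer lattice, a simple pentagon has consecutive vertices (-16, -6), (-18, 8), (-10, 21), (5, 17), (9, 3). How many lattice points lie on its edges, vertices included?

The number of boundary lattice points is Σ gcd(|Δx|,|Δy|) = gcd(2,14) + gcd(8,13) + gcd(15,4) + gcd(4,14) + gcd(25,9) = 2+1+1+2+1 = 7.

7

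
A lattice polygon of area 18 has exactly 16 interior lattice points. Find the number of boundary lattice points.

6

Pick's theorem gives A = I + B/2 − 1, so B = 2(A − I + 1) = 2(18 − 16 + 1) = 6.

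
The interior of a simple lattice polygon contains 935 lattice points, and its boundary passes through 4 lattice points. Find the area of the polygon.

Pick's theorem states A = I + B/2 − 1, so A = 935 + 4/2 − 1 = 936.

936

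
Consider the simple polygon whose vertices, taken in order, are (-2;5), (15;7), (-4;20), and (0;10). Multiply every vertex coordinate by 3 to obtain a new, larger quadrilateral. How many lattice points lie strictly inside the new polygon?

By the shoelace formula, twice the signed area is |((-2)·7 − 15·5) + (15·20 − (-4)·7) + ((-4)·10 − 0·20) + (0·5 − (-2)·10)| = 219, so the area is 219/2.
Summing gcd(|Δx|,|Δy|) over the edges gives the boundary count: gcd(17,2) + gcd(19,13) + gcd(4,10) + gcd(2,5) = 1+1+2+1 = 5.
Scaling by 3 multiplies the area by 3² = 9 (so the new area is 985.5) and multiplies the boundary lattice-point count by 3, giving 15.
By Pick's theorem, the interior count of the dilated polygon is 985.5 − 15/2 + 1 = 979.

979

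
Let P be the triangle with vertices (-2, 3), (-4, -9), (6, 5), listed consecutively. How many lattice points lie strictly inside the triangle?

44

The shoelace formula gives twice the area as |((-2)·(-9) − (-4)·3) + ((-4)·5 − 6·(-9)) + (6·3 − (-2)·5)| = 92, so the area is 46.
Along each edge there are gcd(|Δx|,|Δy|)+1 lattice points, so counting each shared vertex once the boundary has gcd(2,12) + gcd(10,14) + gcd(8,2) = 2+2+2 = 6.
By Pick's theorem A = I + B/2 − 1, so I = 46 − 6/2 + 1 = 44.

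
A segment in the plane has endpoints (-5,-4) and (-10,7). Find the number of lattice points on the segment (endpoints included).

The number of lattice points on a segment between lattice points is gcd(|Δx|,|Δy|) + 1 = gcd(5,11) + 1 = 1 + 1 = 2.

2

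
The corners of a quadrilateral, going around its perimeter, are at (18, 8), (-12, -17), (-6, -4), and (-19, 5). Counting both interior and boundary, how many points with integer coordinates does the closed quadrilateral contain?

The shoelace formula gives twice the area as |(18·(-17) − (-12)·8) + ((-12)·(-4) − (-6)·(-17)) + ((-6)·5 − (-19)·(-4)) + ((-19)·8 − 18·5)| = 612, so the area is 306.
The number of boundary lattice points is Σ gcd(|Δx|,|Δy|) = gcd(30,25) + gcd(6,13) + gcd(13,9) + gcd(37,3) = 5+1+1+1 = 8.
Pick's theorem gives I = A − B/2 + 1 = 306 − 8/2 + 1 = 303, so the closed region contains I + B = 303 + 8 = 311 lattice points.

311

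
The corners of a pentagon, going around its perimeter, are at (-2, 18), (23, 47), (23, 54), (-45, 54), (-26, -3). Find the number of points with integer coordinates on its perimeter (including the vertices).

98

Summing gcd(|Δx|,|Δy|) over the edges gives the boundary count: gcd(25,29) + gcd(0,7) + gcd(68,0) + gcd(19,57) + gcd(24,21) = 1+7+68+19+3 = 98.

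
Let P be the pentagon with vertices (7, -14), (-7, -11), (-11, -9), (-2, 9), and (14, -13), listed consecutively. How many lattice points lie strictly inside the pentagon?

The shoelace formula gives twice the area as |[7·(-11) − (-7)·(-14)] + [(-7)·(-9) − (-11)·(-11)] + [(-11)·9 − (-2)·(-9)] + [(-2)·(-13) − 14·9] + [14·(-14) − 7·(-13)]| = 555, so the area is 555/2.
The number of boundary lattice points is Σ gcd(|Δx|,|Δy|) = gcd(14,3) + gcd(4,2) + gcd(9,18) + gcd(16,22) + gcd(7,1) = 1+2+9+2+1 = 15.
Pick's theorem gives I = A − B/2 + 1 = 555/2 − 15/2 + 1 = 271.

271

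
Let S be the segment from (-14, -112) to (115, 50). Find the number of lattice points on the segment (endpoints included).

The number of lattice points on a segment between lattice points is gcd(|Δx|,|Δy|) + 1 = gcd(129,162) + 1 = 3 + 1 = 4.

4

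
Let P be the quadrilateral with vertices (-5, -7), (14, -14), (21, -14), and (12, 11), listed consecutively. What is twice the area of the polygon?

The shoelace formula gives twice the area as |[(-5)·(-14) − 14·(-7)] + [14·(-14) − 21·(-14)] + [21·11 − 12·(-14)] + [12·(-7) − (-5)·11]| = 636, so the area is 318.

636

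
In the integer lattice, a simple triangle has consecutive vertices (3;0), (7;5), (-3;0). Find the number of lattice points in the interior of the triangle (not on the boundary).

By the shoelace formula, twice the signed area is |(3·5 − 7·0) + (7·0 − (-3)·5) + ((-3)·0 − 3·0)| = 30, so the area is 15.
The number of boundary lattice points is Σ gcd(|Δx|,|Δy|) = gcd(4,5) + gcd(10,5) + gcd(6,0) = 1+5+6 = 12.
Pick's theorem gives I = A − B/2 + 1 = 15 − 12/2 + 1 = 10.

10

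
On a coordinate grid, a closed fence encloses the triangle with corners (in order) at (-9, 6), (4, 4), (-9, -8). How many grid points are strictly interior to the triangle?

The shoelace formula gives twice the area as |((-9)·4 − 4·6) + (4·(-8) − (-9)·4) + ((-9)·6 − (-9)·(-8))| = 182, so the area is 91.
Along each edge there are gcd(|Δx|,|Δy|)+1 lattice points, so counting each shared vertex once the boundary has gcd(13,2) + gcd(13,12) + gcd(0,14) = 1+1+14 = 16.
By Pick's theorem A = I + B/2 − 1, so I = 91 − 16/2 + 1 = 84.

84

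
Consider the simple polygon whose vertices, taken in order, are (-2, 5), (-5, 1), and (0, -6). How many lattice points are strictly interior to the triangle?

20

By the shoelace formula, twice the signed area is |((-2)·1 − (-5)·5) + ((-5)·(-6) − 0·1) + (0·5 − (-2)·(-6))| = 41, so the area is 20.5.
The number of boundary lattice points is Σ gcd(|Δx|,|Δy|) = gcd(3,4) + gcd(5,7) + gcd(2,11) = 1+1+1 = 3.
By Pick's theorem A = I + B/2 − 1, so I = 20.5 − 3/2 + 1 = 20.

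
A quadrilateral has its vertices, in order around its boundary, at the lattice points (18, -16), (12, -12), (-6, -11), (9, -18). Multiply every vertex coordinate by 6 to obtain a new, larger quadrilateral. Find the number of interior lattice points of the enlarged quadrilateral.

Using the shoelace formula, 2A = |(18·(-12) − 12·(-16)) + (12·(-11) − (-6)·(-12)) + ((-6)·(-18) − 9·(-11)) + (9·(-16) − 18·(-18))| = 159, so the area is 159/2.
Summing gcd(|Δx|,|Δy|) over the edges gives the boundary count: gcd(6,4) + gcd(18,1) + gcd(15,7) + gcd(9,2) = 2+1+1+1 = 5.
Scaling by 6 multiplies the area by 6² = 36 (so the new area is 2862) and multiplies the boundary lattice-point count by 6, giving 30.
By Pick's theorem, the interior count of the dilated polygon is 2862 − 30/2 + 1 = 2848.

2848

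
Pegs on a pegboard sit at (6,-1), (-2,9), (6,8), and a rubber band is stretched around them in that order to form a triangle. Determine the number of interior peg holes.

31

The shoelace formula gives twice the area as |[6·9 − (-2)·(-1)] + [(-2)·8 − 6·9] + [6·(-1) − 6·8]| = 72, so the area is 36.
The number of boundary lattice points is Σ gcd(|Δx|,|Δy|) = gcd(8,10) + gcd(8,1) + gcd(0,9) = 2+1+9 = 12.
By Pick's theorem A = I + B/2 − 1, so I = 36 − 12/2 + 1 = 31.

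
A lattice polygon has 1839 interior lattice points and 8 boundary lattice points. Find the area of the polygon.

Pick's theorem states A = I + B/2 − 1, so A = 1839 + 8/2 − 1 = 1842.

1842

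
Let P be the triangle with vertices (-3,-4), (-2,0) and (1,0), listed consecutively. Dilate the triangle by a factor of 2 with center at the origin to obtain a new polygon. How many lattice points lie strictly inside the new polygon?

17

By the shoelace formula, twice the signed area is |[(-3)·0 − (-2)·(-4)] + [(-2)·0 − 1·0] + [1·(-4) − (-3)·0]| = 12, so the area is 6.
Summing gcd(|Δx|,|Δy|) over the edges gives the boundary count: gcd(1,4) + gcd(3,0) + gcd(4,4) = 1+3+4 = 8.
Scaling by 2 multiplies the area by 2² = 4 (so the new area is 24) and multiplies the boundary lattice-point count by 2, giving 16.
By Pick's theorem, the interior count of the dilated polygon is 24 − 16/2 + 1 = 17.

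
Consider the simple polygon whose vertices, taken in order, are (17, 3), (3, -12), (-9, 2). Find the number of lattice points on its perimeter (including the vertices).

4

Along each edge there are gcd(|Δx|,|Δy|)+1 lattice points, so counting each shared vertex once the boundary has gcd(14,15) + gcd(12,14) + gcd(26,1) = 1+2+1 = 4.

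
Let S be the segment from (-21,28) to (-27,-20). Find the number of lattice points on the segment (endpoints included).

7

The number of lattice points on a segment between lattice points is gcd(|Δx|,|Δy|) + 1 = gcd(6,48) + 1 = 6 + 1 = 7.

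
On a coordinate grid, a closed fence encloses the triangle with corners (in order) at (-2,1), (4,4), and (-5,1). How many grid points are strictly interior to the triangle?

The shoelace formula gives twice the area as |((-2)·4 − 4·1) + (4·1 − (-5)·4) + ((-5)·1 − (-2)·1)| = 9, so the area is 9/2.
The number of boundary lattice points is Σ gcd(|Δx|,|Δy|) = gcd(6,3) + gcd(9,3) + gcd(3,0) = 3+3+3 = 9.
Pick's theorem gives I = A − B/2 + 1 = 9/2 − 9/2 + 1 = 1.

1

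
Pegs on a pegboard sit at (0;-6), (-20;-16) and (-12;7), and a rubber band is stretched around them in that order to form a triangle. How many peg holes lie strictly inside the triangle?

185

The shoelace formula gives twice the area as |[0·(-16) − (-20)·(-6)] + [(-20)·7 − (-12)·(-16)] + [(-12)·(-6) − 0·7]| = 380, so the area is 190.
Along each edge there are gcd(|Δx|,|Δy|)+1 lattice points, so counting each shared vertex once the boundary has gcd(20,10) + gcd(8,23) + gcd(12,13) = 10+1+1 = 12.
By Pick's theorem A = I + B/2 − 1, so I = 190 − 12/2 + 1 = 185.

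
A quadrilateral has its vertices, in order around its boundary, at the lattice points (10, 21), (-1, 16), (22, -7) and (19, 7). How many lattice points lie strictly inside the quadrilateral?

214

The shoelace formula gives twice the area as |(10·16 − (-1)·21) + ((-1)·(-7) − 22·16) + (22·7 − 19·(-7)) + (19·21 − 10·7)| = 452, so the area is 226.
Along each edge there are gcd(|Δx|,|Δy|)+1 lattice points, so counting each shared vertex once the boundary has gcd(11,5) + gcd(23,23) + gcd(3,14) + gcd(9,14) = 1+23+1+1 = 26.
Pick's theorem gives I = A − B/2 + 1 = 226 − 26/2 + 1 = 214.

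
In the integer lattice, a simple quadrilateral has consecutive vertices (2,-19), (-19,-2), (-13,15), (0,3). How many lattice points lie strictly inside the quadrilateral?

359

Using the shoelace formula, 2A = |(2·(-2) − (-19)·(-19)) + ((-19)·15 − (-13)·(-2)) + ((-13)·3 − 0·15) + (0·(-19) − 2·3)| = 721, so the area is 360.5.
The number of boundary lattice points is Σ gcd(|Δx|,|Δy|) = gcd(21,17) + gcd(6,17) + gcd(13,12) + gcd(2,22) = 1+1+1+2 = 5.
By Pick's theorem A = I + B/2 − 1, so I = 360.5 − 5/2 + 1 = 359.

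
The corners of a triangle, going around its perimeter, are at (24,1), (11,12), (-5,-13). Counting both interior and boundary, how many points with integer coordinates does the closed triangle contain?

253

The shoelace formula gives twice the area as |(24·12 − 11·1) + (11·(-13) − (-5)·12) + ((-5)·1 − 24·(-13))| = 501, so the area is 501/2.
Summing gcd(|Δx|,|Δy|) over the edges gives the boundary count: gcd(13,11) + gcd(16,25) + gcd(29,14) = 1+1+1 = 3.
Pick's theorem gives I = A − B/2 + 1 = 501/2 − 3/2 + 1 = 250, so the closed region contains I + B = 250 + 3 = 253 lattice points.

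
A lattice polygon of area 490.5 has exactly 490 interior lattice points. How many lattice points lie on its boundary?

3

Pick's theorem gives A = I + B/2 − 1, so B = 2(A − I + 1) = 2(490.5 − 490 + 1) = 3.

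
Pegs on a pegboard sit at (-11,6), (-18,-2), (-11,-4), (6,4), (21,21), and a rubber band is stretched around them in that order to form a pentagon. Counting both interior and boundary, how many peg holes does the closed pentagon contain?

283

The shoelace formula gives twice the area as |((-11)·(-2) − (-18)·6) + ((-18)·(-4) − (-11)·(-2)) + ((-11)·4 − 6·(-4)) + (6·21 − 21·4) + (21·6 − (-11)·21)| = 559, so the area is 279.5.
The number of boundary lattice points is Σ gcd(|Δx|,|Δy|) = gcd(7,8) + gcd(7,2) + gcd(17,8) + gcd(15,17) + gcd(32,15) = 1+1+1+1+1 = 5.
Pick's theorem gives I = A − B/2 + 1 = 279.5 − 5/2 + 1 = 278, so the closed region contains I + B = 278 + 5 = 283 lattice points.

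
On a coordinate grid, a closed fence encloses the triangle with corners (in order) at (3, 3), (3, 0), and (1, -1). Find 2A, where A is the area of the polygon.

6

Using the shoelace formula, 2A = |(3·0 − 3·3) + (3·(-1) − 1·0) + (1·3 − 3·(-1))| = 6, so the area is 3.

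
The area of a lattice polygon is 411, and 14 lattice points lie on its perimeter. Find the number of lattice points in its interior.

405

From Pick's theorem, I = A − B/2 + 1 = 411 − 14/2 + 1 = 405.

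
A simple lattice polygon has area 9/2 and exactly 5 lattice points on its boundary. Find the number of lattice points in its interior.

From Pick's theorem, I = A − B/2 + 1 = 9/2 − 5/2 + 1 = 3.

3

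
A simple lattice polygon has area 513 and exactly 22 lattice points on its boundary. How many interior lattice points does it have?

503

From Pick's theorem, I = A − B/2 + 1 = 513 − 22/2 + 1 = 503.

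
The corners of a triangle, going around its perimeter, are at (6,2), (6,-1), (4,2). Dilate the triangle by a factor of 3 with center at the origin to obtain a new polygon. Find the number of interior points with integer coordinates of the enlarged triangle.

By the shoelace formula, twice the signed area is |[6·(-1) − 6·2] + [6·2 − 4·(-1)] + [4·2 − 6·2]| = 6, so the area is 3.
Summing gcd(|Δx|,|Δy|) over the edges gives the boundary count: gcd(0,3) + gcd(2,3) + gcd(2,0) = 3+1+2 = 6.
Scaling by 3 multiplies the area by 3² = 9 (so the new area is 27) and multiplies the boundary lattice-point count by 3, giving 18.
By Pick's theorem, the interior count of the dilated polygon is 27 − 18/2 + 1 = 19.

19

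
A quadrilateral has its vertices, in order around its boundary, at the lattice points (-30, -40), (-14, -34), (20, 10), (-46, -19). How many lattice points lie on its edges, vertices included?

Along each edge there are gcd(|Δx|,|Δy|)+1 lattice points, so counting each shared vertex once the boundary has gcd(16,6) + gcd(34,44) + gcd(66,29) + gcd(16,21) = 2+2+1+1 = 6.

6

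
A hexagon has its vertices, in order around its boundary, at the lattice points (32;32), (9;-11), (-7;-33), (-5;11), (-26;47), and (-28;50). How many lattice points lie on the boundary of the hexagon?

15

The number of boundary lattice points is Σ gcd(|Δx|,|Δy|) = gcd(23,43) + gcd(16,22) + gcd(2,44) + gcd(21,36) + gcd(2,3) + gcd(60,18) = 1+2+2+3+1+6 = 15.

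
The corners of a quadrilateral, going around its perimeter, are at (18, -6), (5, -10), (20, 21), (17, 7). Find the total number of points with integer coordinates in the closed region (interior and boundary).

148

The shoelace formula gives twice the area as |[18·(-10) − 5·(-6)] + [5·21 − 20·(-10)] + [20·7 − 17·21] + [17·(-6) − 18·7]| = 290, so the area is 145.
The number of boundary lattice points is Σ gcd(|Δx|,|Δy|) = gcd(13,4) + gcd(15,31) + gcd(3,14) + gcd(1,13) = 1+1+1+1 = 4.
Pick's theorem gives I = A − B/2 + 1 = 145 − 4/2 + 1 = 144, so the closed region contains I + B = 144 + 4 = 148 lattice points.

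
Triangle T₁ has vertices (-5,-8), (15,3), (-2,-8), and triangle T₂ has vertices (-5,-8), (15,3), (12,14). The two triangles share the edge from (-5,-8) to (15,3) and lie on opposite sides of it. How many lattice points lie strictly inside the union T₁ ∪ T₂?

The union is the simple quadrilateral with vertices (-5,-8), (-2,-8), (15,3), (12,14) in order.
By the shoelace formula, twice the signed area is |((-5)·(-8) − (-2)·(-8)) + ((-2)·3 − 15·(-8)) + (15·14 − 12·3) + (12·(-8) − (-5)·14)| = 286, so the area is 143.
Along each edge there are gcd(|Δx|,|Δy|)+1 lattice points, so counting each shared vertex once the boundary has gcd(3,0) + gcd(17,11) + gcd(3,11) + gcd(17,22) = 3+1+1+1 = 6.
By Pick's theorem I = A − B/2 + 1 = 143 − 6/2 + 1 = 141.

141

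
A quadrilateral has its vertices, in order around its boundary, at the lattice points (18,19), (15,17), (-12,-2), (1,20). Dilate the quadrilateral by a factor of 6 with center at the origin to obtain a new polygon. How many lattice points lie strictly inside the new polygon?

6901

Using the shoelace formula, 2A = |[18·17 − 15·19] + [15·(-2) − (-12)·17] + [(-12)·20 − 1·(-2)] + [1·19 − 18·20]| = 384, so the area is 192.
The number of boundary lattice points is Σ gcd(|Δx|,|Δy|) = gcd(3,2) + gcd(27,19) + gcd(13,22) + gcd(17,1) = 1+1+1+1 = 4.
Scaling by 6 multiplies the area by 6² = 36 (so the new area is 6912) and multiplies the boundary lattice-point count by 6, giving 24.
By Pick's theorem, the interior count of the dilated polygon is 6912 − 24/2 + 1 = 6901.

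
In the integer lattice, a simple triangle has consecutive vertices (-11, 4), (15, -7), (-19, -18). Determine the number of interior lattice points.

329

The shoelace formula gives twice the area as |[(-11)·(-7) − 15·4] + [15·(-18) − (-19)·(-7)] + [(-19)·4 − (-11)·(-18)]| = 660, so the area is 330.
Along each edge there are gcd(|Δx|,|Δy|)+1 lattice points, so counting each shared vertex once the boundary has gcd(26,11) + gcd(34,11) + gcd(8,22) = 1+1+2 = 4.
Pick's theorem gives I = A − B/2 + 1 = 330 − 4/2 + 1 = 329.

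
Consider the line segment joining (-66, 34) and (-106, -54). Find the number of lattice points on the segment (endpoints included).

The number of lattice points on a segment between lattice points is gcd(|Δx|,|Δy|) + 1 = gcd(40,88) + 1 = 8 + 1 = 9.

9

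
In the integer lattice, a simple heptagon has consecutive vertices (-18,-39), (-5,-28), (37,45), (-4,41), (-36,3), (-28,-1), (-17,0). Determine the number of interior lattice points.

2519

By the shoelace formula, twice the signed area is |((-18)·(-28) − (-5)·(-39)) + ((-5)·45 − 37·(-28)) + (37·41 − (-4)·45) + ((-4)·3 − (-36)·41) + ((-36)·(-1) − (-28)·3) + ((-28)·0 − (-17)·(-1)) + ((-17)·(-39) − (-18)·0)| = 5047, so the area is 2523.5.
Summing gcd(|Δx|,|Δy|) over the edges gives the boundary count: gcd(13,11) + gcd(42,73) + gcd(41,4) + gcd(32,38) + gcd(8,4) + gcd(11,1) + gcd(1,39) = 1+1+1+2+4+1+1 = 11.
By Pick's theorem A = I + B/2 − 1, so I = 2523.5 − 11/2 + 1 = 2519.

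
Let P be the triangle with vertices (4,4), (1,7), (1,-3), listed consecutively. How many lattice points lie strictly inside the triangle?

9

The shoelace formula gives twice the area as |(4·7 − 1·4) + (1·(-3) − 1·7) + (1·4 − 4·(-3))| = 30, so the area is 15.
The number of boundary lattice points is Σ gcd(|Δx|,|Δy|) = gcd(3,3) + gcd(0,10) + gcd(3,7) = 3+10+1 = 14.
By Pick's theorem A = I + B/2 − 1, so I = 15 − 14/2 + 1 = 9.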